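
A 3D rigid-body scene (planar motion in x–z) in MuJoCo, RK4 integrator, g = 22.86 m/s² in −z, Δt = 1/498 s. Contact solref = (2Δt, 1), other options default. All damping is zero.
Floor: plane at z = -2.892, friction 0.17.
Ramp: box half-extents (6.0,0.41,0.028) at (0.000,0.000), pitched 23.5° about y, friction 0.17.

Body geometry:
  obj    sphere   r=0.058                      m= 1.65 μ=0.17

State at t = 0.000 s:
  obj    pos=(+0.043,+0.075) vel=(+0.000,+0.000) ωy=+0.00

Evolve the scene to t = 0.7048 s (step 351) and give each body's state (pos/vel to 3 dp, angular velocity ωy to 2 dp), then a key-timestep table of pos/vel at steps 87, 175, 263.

State at t = 0.7048 s:
  obj    pos=(+1.526,-0.570) vel=(+4.209,-1.830) ωy=+79.11

Key-timestep trajectory:
   step    t(s)  obj.x    obj.z    obj.vx   obj.vz 
     87  0.1747   +0.134  +0.035  +1.043  -0.454
    175  0.3514   +0.412  -0.085  +2.098  -0.912
    263  0.5281   +0.876  -0.287  +3.154  -1.371


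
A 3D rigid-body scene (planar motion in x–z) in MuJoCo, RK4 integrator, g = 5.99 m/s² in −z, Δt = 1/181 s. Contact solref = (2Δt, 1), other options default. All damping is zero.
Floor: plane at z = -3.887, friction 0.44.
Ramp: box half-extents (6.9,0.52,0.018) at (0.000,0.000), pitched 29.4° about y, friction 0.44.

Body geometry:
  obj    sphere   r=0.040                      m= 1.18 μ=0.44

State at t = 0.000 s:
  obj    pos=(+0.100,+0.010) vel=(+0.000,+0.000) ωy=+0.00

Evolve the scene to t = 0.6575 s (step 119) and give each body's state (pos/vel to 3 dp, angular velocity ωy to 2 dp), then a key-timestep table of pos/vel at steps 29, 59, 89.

State at t = 0.6575 s:
  obj    pos=(+0.496,-0.213) vel=(+1.203,-0.678) ωy=+34.51

Key-timestep trajectory:
   step    t(s)  obj.x    obj.z    obj.vx   obj.vz 
     29  0.1602   +0.124  -0.003  +0.293  -0.165
     59  0.3260   +0.197  -0.045  +0.597  -0.336
     89  0.4917   +0.321  -0.115  +0.900  -0.507


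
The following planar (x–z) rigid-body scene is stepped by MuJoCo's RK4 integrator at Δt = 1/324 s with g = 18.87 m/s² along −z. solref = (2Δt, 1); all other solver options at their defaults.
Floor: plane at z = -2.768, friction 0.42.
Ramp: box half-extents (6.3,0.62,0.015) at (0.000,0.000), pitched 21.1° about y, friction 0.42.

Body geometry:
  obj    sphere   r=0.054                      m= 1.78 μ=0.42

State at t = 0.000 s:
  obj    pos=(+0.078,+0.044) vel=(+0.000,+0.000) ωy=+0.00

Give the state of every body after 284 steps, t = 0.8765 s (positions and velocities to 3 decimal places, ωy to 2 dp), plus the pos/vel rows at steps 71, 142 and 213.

State at t = 0.8765 s:
  obj    pos=(+1.817,-0.627) vel=(+3.968,-1.531) ωy=+78.75

Key-timestep trajectory:
   step    t(s)  obj.x    obj.z    obj.vx   obj.vz 
     71  0.2191   +0.187  +0.002  +0.992  -0.383
    142  0.4383   +0.513  -0.124  +1.984  -0.766
    213  0.6574   +1.056  -0.334  +2.976  -1.148


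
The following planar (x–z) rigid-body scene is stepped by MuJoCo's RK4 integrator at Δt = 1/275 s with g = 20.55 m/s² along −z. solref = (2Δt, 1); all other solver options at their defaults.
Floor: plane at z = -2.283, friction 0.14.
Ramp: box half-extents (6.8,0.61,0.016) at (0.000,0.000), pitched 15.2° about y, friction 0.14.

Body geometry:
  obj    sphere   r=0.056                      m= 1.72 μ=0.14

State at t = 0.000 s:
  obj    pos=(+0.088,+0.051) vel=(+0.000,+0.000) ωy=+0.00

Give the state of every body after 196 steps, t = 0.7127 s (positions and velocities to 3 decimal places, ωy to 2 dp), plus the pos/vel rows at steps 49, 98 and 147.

State at t = 0.7127 s:
  obj    pos=(+1.031,-0.206) vel=(+2.647,-0.719) ωy=+48.97

Key-timestep trajectory:
   step    t(s)  obj.x    obj.z    obj.vx   obj.vz 
     49  0.1782   +0.147  +0.035  +0.662  -0.180
     98  0.3564   +0.324  -0.013  +1.324  -0.360
    147  0.5345   +0.619  -0.093  +1.985  -0.539


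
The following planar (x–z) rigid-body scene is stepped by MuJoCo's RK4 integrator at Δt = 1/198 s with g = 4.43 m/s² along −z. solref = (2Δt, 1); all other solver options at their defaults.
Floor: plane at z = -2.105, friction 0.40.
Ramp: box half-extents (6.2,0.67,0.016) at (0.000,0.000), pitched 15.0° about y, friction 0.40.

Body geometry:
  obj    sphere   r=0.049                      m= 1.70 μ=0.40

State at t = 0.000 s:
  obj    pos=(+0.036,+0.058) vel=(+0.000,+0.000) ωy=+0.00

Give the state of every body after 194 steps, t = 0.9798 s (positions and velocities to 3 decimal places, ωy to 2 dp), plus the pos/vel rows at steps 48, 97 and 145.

State at t = 0.9798 s:
  obj    pos=(+0.416,-0.044) vel=(+0.775,-0.208) ωy=+16.37

Key-timestep trajectory:
   step    t(s)  obj.x    obj.z    obj.vx   obj.vz 
     48  0.2424   +0.059  +0.051  +0.192  -0.051
     97  0.4899   +0.131  +0.032  +0.388  -0.104
    145  0.7323   +0.248  +0.001  +0.579  -0.155


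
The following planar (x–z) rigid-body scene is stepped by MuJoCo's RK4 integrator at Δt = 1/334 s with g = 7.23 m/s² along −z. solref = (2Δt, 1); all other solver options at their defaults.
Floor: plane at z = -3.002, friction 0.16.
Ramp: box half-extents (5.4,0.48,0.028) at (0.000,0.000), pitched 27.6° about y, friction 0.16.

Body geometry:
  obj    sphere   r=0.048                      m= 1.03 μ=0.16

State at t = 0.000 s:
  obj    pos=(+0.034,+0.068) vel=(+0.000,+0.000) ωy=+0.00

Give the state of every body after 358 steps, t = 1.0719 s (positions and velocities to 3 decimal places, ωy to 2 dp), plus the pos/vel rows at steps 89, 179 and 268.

State at t = 1.0719 s:
  obj    pos=(+1.252,-0.569) vel=(+2.273,-1.188) ωy=+53.42

Key-timestep trajectory:
   step    t(s)  obj.x    obj.z    obj.vx   obj.vz 
     89  0.2665   +0.109  +0.029  +0.565  -0.295
    179  0.5359   +0.339  -0.091  +1.136  -0.594
    268  0.8024   +0.717  -0.289  +1.701  -0.890


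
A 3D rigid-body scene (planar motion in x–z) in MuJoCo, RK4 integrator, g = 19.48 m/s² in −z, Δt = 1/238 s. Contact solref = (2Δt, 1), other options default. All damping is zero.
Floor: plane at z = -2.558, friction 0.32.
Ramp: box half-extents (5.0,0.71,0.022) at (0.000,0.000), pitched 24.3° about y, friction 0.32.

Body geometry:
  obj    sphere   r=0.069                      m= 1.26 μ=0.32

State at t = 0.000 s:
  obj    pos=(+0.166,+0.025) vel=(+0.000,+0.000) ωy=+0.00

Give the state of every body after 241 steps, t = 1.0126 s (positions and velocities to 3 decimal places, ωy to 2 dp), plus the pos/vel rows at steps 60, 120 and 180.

State at t = 1.0126 s:
  obj    pos=(+2.842,-1.183) vel=(+5.284,-2.386) ωy=+84.02

Key-timestep trajectory:
   step    t(s)  obj.x    obj.z    obj.vx   obj.vz 
     60  0.2521   +0.332  -0.050  +1.316  -0.594
    120  0.5042   +0.829  -0.275  +2.631  -1.188
    180  0.7563   +1.659  -0.649  +3.947  -1.782


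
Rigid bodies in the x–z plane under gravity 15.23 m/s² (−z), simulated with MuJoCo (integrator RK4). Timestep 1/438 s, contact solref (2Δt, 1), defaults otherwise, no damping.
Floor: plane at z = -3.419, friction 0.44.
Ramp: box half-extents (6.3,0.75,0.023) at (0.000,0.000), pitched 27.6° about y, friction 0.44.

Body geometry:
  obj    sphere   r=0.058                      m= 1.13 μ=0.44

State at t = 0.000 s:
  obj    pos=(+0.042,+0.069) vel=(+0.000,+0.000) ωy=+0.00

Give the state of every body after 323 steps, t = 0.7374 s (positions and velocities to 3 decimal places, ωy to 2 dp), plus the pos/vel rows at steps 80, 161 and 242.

State at t = 0.7374 s:
  obj    pos=(+1.257,-0.566) vel=(+3.294,-1.722) ωy=+64.07

Key-timestep trajectory:
   step    t(s)  obj.x    obj.z    obj.vx   obj.vz 
     80  0.1826   +0.117  +0.030  +0.816  -0.427
    161  0.3676   +0.344  -0.088  +1.642  -0.858
    242  0.5525   +0.724  -0.287  +2.468  -1.290


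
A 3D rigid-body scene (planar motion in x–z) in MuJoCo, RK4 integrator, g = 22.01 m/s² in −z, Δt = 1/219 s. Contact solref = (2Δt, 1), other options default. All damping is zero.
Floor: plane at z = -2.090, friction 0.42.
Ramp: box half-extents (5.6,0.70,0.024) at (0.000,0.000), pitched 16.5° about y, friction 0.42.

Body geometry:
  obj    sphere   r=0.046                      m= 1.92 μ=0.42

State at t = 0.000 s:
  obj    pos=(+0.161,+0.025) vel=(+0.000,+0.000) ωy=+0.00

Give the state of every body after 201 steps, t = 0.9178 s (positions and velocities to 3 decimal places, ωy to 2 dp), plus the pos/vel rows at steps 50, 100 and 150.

State at t = 0.9178 s:
  obj    pos=(+1.964,-0.509) vel=(+3.929,-1.164) ωy=+89.08

Key-timestep trajectory:
   step    t(s)  obj.x    obj.z    obj.vx   obj.vz 
     50  0.2283   +0.273  -0.008  +0.978  -0.290
    100  0.4566   +0.607  -0.107  +1.955  -0.579
    150  0.6849   +1.165  -0.272  +2.932  -0.869


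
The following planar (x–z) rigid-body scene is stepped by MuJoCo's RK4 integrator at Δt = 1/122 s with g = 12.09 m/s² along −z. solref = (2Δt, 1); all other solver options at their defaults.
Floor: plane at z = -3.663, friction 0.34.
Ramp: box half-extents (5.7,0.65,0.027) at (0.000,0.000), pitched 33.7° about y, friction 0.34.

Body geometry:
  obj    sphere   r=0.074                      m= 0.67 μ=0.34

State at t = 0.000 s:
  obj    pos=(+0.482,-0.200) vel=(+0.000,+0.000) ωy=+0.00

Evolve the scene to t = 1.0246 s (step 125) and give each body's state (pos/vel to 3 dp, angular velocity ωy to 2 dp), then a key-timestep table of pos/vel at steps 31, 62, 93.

State at t = 1.0246 s:
  obj    pos=(+2.575,-1.596) vel=(+4.084,-2.724) ωy=+66.32

Key-timestep trajectory:
   step    t(s)  obj.x    obj.z    obj.vx   obj.vz 
     31  0.2541   +0.611  -0.286  +1.013  -0.676
     62  0.5082   +0.997  -0.544  +2.026  -1.351
     93  0.7623   +1.640  -0.973  +3.039  -2.027


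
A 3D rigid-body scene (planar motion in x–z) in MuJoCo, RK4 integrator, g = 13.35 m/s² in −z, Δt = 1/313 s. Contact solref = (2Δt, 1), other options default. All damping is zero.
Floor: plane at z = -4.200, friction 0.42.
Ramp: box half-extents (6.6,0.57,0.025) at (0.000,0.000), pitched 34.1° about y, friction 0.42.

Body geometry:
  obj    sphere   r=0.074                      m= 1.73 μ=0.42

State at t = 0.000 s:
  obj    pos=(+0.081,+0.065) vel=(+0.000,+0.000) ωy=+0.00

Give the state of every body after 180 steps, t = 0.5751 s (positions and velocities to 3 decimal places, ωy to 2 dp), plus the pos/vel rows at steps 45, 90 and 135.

State at t = 0.5751 s:
  obj    pos=(+0.813,-0.431) vel=(+2.546,-1.724) ωy=+41.54

Key-timestep trajectory:
   step    t(s)  obj.x    obj.z    obj.vx   obj.vz 
     45  0.1438   +0.127  +0.034  +0.637  -0.431
     90  0.2875   +0.264  -0.059  +1.273  -0.862
    135  0.4313   +0.493  -0.214  +1.909  -1.293


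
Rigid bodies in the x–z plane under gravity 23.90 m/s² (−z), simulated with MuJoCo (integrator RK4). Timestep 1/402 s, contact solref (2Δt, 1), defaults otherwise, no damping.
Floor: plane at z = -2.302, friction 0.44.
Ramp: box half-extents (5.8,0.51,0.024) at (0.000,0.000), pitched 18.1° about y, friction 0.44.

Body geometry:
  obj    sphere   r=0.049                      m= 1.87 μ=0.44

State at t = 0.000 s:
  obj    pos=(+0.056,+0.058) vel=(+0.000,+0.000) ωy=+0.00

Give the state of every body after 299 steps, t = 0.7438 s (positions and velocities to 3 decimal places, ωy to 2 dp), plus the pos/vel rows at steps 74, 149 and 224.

State at t = 0.7438 s:
  obj    pos=(+1.451,-0.397) vel=(+3.750,-1.226) ωy=+80.50

Key-timestep trajectory:
   step    t(s)  obj.x    obj.z    obj.vx   obj.vz 
     74  0.1841   +0.142  +0.031  +0.928  -0.303
    149  0.3706   +0.402  -0.055  +1.869  -0.611
    224  0.5572   +0.839  -0.197  +2.809  -0.918


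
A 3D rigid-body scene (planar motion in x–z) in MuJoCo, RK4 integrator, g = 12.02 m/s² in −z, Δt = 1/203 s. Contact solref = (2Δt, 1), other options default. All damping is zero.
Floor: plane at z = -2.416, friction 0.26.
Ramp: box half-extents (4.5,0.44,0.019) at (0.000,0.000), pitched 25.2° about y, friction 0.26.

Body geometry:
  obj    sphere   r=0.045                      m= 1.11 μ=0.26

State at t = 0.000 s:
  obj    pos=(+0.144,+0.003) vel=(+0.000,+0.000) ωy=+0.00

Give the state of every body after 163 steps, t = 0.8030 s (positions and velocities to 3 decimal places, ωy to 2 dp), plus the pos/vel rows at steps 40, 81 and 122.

State at t = 0.8030 s:
  obj    pos=(+1.210,-0.499) vel=(+2.656,-1.250) ωy=+65.22

Key-timestep trajectory:
   step    t(s)  obj.x    obj.z    obj.vx   obj.vz 
     40  0.1970   +0.208  -0.027  +0.652  -0.307
     81  0.3990   +0.407  -0.121  +1.320  -0.621
    122  0.6010   +0.741  -0.278  +1.988  -0.935


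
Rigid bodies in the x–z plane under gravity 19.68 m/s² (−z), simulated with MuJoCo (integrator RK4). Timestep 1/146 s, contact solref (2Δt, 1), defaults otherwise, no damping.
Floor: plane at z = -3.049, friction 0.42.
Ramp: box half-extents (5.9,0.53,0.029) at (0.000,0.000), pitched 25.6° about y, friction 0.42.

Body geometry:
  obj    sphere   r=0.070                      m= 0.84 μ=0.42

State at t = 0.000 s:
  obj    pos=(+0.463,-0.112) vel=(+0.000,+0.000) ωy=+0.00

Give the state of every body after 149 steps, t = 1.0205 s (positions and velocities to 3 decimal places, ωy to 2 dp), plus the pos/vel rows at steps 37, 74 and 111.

State at t = 1.0205 s:
  obj    pos=(+3.315,-1.479) vel=(+5.590,-2.678) ωy=+88.54

Key-timestep trajectory:
   step    t(s)  obj.x    obj.z    obj.vx   obj.vz 
     37  0.2534   +0.639  -0.196  +1.388  -0.665
     74  0.5068   +1.167  -0.449  +2.776  -1.330
    111  0.7603   +2.046  -0.871  +4.164  -1.995


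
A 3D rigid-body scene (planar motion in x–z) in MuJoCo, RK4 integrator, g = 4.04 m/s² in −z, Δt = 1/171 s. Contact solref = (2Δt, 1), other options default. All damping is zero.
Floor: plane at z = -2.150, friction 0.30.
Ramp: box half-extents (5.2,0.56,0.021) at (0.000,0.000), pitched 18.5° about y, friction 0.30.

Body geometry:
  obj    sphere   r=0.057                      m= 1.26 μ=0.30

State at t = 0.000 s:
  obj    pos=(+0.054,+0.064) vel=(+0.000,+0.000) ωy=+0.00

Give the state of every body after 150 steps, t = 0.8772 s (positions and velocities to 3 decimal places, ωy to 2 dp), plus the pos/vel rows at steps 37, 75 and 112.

State at t = 0.8772 s:
  obj    pos=(+0.388,-0.048) vel=(+0.762,-0.255) ωy=+14.09

Key-timestep trajectory:
   step    t(s)  obj.x    obj.z    obj.vx   obj.vz 
     37  0.2164   +0.074  +0.057  +0.188  -0.063
     75  0.4386   +0.138  +0.036  +0.381  -0.127
    112  0.6550   +0.240  +0.002  +0.569  -0.190


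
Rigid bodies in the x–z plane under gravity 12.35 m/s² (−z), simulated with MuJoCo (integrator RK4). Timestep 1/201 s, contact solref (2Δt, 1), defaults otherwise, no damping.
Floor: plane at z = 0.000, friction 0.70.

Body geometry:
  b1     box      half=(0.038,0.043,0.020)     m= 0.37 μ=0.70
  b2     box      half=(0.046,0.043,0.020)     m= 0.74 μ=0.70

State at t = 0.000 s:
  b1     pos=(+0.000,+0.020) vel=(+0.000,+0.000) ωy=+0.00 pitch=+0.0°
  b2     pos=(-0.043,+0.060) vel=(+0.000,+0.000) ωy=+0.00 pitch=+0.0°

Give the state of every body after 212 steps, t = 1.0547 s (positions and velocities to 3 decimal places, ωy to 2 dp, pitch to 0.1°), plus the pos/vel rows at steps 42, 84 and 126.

State at t = 1.0547 s:
  b1     pos=(+0.000,+0.020) vel=(+0.000,+0.000) ωy=+0.00 pitch=+0.0°
  b2     pos=(-0.090,+0.046) vel=(+0.000,+0.000) ωy=+0.00 pitch=-90.0°

Key-timestep trajectory:
   step    t(s)  b1.x    b1.z    b1.vx   b1.vz   b2.x    b2.z    b2.vx   b2.vz 
     42  0.2090   +0.000  +0.020  +0.000  +0.000   -0.066  +0.050  -0.149  +0.021
     84  0.4179   +0.000  +0.020  +0.000  +0.000   -0.098  +0.049  -0.024  +0.006
    126  0.6269   +0.000  +0.020  +0.000  +0.000   -0.088  +0.047  -0.140  -0.055


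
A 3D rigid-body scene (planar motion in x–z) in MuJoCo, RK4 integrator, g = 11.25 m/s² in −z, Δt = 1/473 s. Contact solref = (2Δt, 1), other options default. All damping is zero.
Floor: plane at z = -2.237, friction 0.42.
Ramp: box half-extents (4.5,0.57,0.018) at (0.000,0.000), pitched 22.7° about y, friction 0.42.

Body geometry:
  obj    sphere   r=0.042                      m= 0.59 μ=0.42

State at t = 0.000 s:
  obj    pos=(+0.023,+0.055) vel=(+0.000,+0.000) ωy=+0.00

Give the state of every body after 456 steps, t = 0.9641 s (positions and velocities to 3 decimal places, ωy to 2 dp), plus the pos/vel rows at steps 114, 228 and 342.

State at t = 0.9641 s:
  obj    pos=(+1.353,-0.501) vel=(+2.758,-1.154) ωy=+71.17

Key-timestep trajectory:
   step    t(s)  obj.x    obj.z    obj.vx   obj.vz 
    114  0.2410   +0.106  +0.021  +0.690  -0.288
    228  0.4820   +0.356  -0.084  +1.379  -0.577
    342  0.7230   +0.771  -0.257  +2.069  -0.865


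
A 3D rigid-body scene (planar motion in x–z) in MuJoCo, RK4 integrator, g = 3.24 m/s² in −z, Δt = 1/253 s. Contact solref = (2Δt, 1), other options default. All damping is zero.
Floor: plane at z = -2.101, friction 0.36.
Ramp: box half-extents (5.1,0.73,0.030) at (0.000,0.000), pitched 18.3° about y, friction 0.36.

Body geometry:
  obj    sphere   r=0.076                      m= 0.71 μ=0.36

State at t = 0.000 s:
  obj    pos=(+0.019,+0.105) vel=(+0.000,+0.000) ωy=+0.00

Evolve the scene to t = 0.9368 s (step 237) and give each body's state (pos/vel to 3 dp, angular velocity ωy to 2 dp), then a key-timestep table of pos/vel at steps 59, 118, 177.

State at t = 0.9368 s:
  obj    pos=(+0.322,+0.005) vel=(+0.646,-0.214) ωy=+8.96

Key-timestep trajectory:
   step    t(s)  obj.x    obj.z    obj.vx   obj.vz 
     59  0.2332   +0.038  +0.099  +0.161  -0.053
    118  0.4664   +0.094  +0.081  +0.322  -0.106
    177  0.6996   +0.188  +0.049  +0.483  -0.160


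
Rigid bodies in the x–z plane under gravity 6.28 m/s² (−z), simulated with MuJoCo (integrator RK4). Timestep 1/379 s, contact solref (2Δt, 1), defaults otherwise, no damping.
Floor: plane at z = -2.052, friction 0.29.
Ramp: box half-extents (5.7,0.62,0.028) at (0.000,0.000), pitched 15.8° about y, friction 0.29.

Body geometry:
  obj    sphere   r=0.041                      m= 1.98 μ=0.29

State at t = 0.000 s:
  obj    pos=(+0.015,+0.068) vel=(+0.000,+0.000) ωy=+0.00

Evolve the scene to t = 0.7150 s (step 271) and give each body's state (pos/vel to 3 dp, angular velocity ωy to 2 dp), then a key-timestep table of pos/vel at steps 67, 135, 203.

State at t = 0.7150 s:
  obj    pos=(+0.315,-0.018) vel=(+0.840,-0.238) ωy=+21.30

Key-timestep trajectory:
   step    t(s)  obj.x    obj.z    obj.vx   obj.vz 
     67  0.1768   +0.033  +0.062  +0.208  -0.059
    135  0.3562   +0.089  +0.046  +0.419  -0.118
    203  0.5356   +0.184  +0.020  +0.630  -0.178


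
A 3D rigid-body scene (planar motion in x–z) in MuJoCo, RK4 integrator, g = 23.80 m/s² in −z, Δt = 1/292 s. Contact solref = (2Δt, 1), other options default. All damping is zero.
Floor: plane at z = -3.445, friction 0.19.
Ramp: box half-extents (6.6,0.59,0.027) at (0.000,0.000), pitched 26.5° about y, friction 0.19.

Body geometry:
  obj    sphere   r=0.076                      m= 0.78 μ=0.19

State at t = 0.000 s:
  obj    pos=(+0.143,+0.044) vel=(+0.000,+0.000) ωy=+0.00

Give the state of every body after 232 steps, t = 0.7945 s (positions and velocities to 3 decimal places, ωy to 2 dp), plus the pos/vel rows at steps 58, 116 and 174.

State at t = 0.7945 s:
  obj    pos=(+2.286,-1.025) vel=(+5.394,-2.689) ωy=+79.28

Key-timestep trajectory:
   step    t(s)  obj.x    obj.z    obj.vx   obj.vz 
     58  0.1986   +0.277  -0.023  +1.349  -0.672
    116  0.3973   +0.679  -0.223  +2.697  -1.345
    174  0.5959   +1.348  -0.557  +4.046  -2.017


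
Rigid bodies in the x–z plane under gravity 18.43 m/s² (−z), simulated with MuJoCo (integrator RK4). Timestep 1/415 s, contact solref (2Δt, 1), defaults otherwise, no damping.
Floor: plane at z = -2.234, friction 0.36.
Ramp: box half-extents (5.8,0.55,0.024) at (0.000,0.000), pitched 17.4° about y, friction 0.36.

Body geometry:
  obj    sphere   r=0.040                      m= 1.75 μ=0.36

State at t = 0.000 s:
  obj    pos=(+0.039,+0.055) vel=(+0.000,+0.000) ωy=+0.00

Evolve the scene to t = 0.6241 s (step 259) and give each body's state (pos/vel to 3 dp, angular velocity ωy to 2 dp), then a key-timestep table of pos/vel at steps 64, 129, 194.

State at t = 0.6241 s:
  obj    pos=(+0.771,-0.174) vel=(+2.344,-0.735) ωy=+61.41

Key-timestep trajectory:
   step    t(s)  obj.x    obj.z    obj.vx   obj.vz 
     64  0.1542   +0.084  +0.041  +0.579  -0.182
    129  0.3108   +0.220  -0.002  +1.168  -0.366
    194  0.4675   +0.449  -0.074  +1.756  -0.550
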